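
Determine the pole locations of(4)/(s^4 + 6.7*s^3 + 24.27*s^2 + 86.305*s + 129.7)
Set denominator = 0: s^4 + 6.7*s^3 + 24.27*s^2 + 86.305*s + 129.7 = (s + 2.5)(s + 4)(s^2 + 0.2*s + 12.97) = 0 → Poles: -0.1 + 3.6j, -0.1 - 3.6j, -2.5, -4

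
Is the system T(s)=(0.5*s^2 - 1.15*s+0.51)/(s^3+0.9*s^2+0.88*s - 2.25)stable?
Denominator: s^3 + 0.9*s^2 + 0.88*s - 2.25 = (s - 0.9)(s^2 + 1.8*s + 2.5). Poles: -0.9 + 1.3j, -0.9 - 1.3j, 0.9. All Re(p)<0: No (unstable)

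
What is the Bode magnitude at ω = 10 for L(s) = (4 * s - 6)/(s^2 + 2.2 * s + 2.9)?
Substitute s = j*10: L(j10) = 0.147552 - 0.378515j.
|L(j10)| = sqrt(Re² + Im²) = 0.4063.
20*log₁₀(0.4063) = -7.82 dB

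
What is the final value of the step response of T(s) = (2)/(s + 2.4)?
FVT: lim_{t→∞} y(t) = lim_{s→0} s*Y(s) where Y(s) = T(s)/s.
= lim_{s→0} T(s) = T(0) = num(0)/den(0) = 2/2.4 = 0.8333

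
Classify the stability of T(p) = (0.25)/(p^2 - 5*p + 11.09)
Denominator: p^2 - 5*p + 11.09. Poles: 2.5 + 2.2j, 2.5 - 2.2j. Unstable (2 pole(s) in RHP)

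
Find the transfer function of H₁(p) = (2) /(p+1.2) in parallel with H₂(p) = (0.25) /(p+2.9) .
Parallel: H = H₁ + H₂ = (n₁·d₂ + n₂·d₁)/(d₁·d₂).
n₁·d₂ = 2*p + 5.8. n₂·d₁ = 0.25*p + 0.3. Sum = 2.25*p + 6.1. d₁·d₂ = p^2 + 4.1*p + 3.48.
H(p) = (2.25*p + 6.1)/(p^2 + 4.1*p + 3.48)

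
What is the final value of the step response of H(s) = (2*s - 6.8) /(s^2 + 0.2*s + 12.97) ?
FVT: lim_{t→∞} y(t) = lim_{s→0} s*Y(s) where Y(s) = H(s)/s.
= lim_{s→0} H(s) = H(0) = num(0)/den(0) = -6.8/12.97 = -0.5243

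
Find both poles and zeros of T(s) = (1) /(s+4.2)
Set denominator = 0: s + 4.2 = 0 → Poles: -4.2
Numerator is a nonzero constant (1) → Zeros: none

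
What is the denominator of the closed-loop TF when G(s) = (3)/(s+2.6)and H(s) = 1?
Characteristic poly = G_den * H_den + G_num * H_num = (s + 2.6) + (3) = s + 5.6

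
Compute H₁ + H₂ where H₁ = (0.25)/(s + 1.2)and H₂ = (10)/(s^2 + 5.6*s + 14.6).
Parallel: H = H₁ + H₂ = (n₁·d₂ + n₂·d₁)/(d₁·d₂).
n₁·d₂ = 0.25*s^2 + 1.4*s + 3.65. n₂·d₁ = 10*s + 12. Sum = 0.25*s^2 + 11.4*s + 15.65. d₁·d₂ = s^3 + 6.8*s^2 + 21.32*s + 17.52.
H(s) = (0.25*s^2 + 11.4*s + 15.65)/(s^3 + 6.8*s^2 + 21.32*s + 17.52)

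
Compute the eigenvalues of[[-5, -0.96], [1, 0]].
Eigenvalues solve det(λI - A) = 0.
Characteristic polynomial: λ^2 + 5*λ + 0.96 = 0.
Factor: (λ + 4.8)(λ + 0.2) = 0.
Roots: -0.2, -4.8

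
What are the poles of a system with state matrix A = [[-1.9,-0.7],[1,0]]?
Eigenvalues solve det(λI - A) = 0.
Characteristic polynomial: λ^2 + 1.9*λ + 0.7 = 0.
Factor: (λ + 1.4)(λ + 0.5) = 0.
Roots: -0.5, -1.4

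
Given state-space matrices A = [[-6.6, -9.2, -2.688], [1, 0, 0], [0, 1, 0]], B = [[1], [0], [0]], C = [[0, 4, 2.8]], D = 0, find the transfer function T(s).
T(s) = C(sI - A)⁻¹B + D.
Characteristic polynomial det(sI - A) = s^3 + 6.6*s^2 + 9.2*s + 2.688.
Numerator from C·adj(sI-A)·B + D·det(sI-A) = 4*s + 2.8.
T(s) = (4*s + 2.8)/(s^3 + 6.6*s^2 + 9.2*s + 2.688)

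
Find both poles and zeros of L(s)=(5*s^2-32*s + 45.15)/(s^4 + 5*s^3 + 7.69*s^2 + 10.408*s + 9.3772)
Set denominator = 0: s^4 + 5*s^3 + 7.69*s^2 + 10.408*s + 9.3772 = (s + 1.4)(s + 3.4)(s^2 + 0.2*s + 1.97) = 0 → Poles: -0.1 + 1.4j, -0.1 - 1.4j, -1.4, -3.4
Set numerator = 0: 5*s^2 - 32*s + 45.15 = 5*(s - 4.3)(s - 2.1) = 0 → Zeros: 2.1, 4.3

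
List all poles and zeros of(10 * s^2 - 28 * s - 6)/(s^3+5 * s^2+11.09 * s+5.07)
Set denominator = 0: s^3 + 5*s^2 + 11.09*s + 5.07 = (s + 0.6)(s^2 + 4.4*s + 8.45) = 0 → Poles: -0.6, -2.2 + 1.9j, -2.2 - 1.9j
Set numerator = 0: 10*s^2 - 28*s - 6 = 10*(s + 0.2)(s - 3) = 0 → Zeros: -0.2, 3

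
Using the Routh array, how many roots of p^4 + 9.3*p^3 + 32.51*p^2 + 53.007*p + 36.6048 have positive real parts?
Routh array:
p^4: [1, 32.51, 36.6048]; p^3: [9.3, 53.007]; p^2: [26.8103, 36.6048]; p^1: [40.3095]; p^0: [36.6048]
First column: [1, 9.3, 26.8103, 40.3095, 36.6048]. Sign changes = RHP roots = 0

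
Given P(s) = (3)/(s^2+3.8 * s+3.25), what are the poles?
Set denominator = 0: s^2 + 3.8*s + 3.25 = (s + 2.5)(s + 1.3) = 0 → Poles: -1.3, -2.5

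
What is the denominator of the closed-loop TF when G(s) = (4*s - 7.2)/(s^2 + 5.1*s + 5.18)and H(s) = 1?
Characteristic poly = G_den * H_den + G_num * H_num = (s^2 + 5.1*s + 5.18) + (4*s - 7.2) = s^2 + 9.1*s - 2.02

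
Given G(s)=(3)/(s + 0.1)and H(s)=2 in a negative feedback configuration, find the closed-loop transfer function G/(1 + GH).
Closed-loop T = G/(1+GH).
Numerator: G_num * H_den = 3.
Denominator: G_den * H_den + G_num * H_num = (s + 0.1) + (6) = s + 6.1.
T(s) = (3)/(s + 6.1)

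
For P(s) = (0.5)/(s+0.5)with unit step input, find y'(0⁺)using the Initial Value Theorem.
IVT: y'(0⁺) = lim_{s→∞} s²·Y(s) = lim_{s→∞} s·P(s).
deg(num) = 0, deg(den) = 1, relative degree = 1, so s·P(s) → (leading num)/(leading den) = 0.5/1 = 0.5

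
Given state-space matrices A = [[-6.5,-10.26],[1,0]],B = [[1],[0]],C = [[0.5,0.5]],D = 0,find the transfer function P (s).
P(s) = C(sI - A)⁻¹B + D.
Characteristic polynomial det(sI - A) = s^2 + 6.5*s + 10.26.
Numerator from C·adj(sI-A)·B + D·det(sI-A) = 0.5*s + 0.5.
P(s) = (0.5*s + 0.5)/(s^2 + 6.5*s + 10.26)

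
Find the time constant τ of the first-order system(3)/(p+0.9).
First-order system: τ = -1/pole. Pole = -0.9. τ = -1/(-0.9) = 1.111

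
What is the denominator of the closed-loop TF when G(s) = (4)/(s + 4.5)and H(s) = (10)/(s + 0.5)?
Characteristic poly = G_den * H_den + G_num * H_num = (s^2 + 5*s + 2.25) + (40) = s^2 + 5*s + 42.25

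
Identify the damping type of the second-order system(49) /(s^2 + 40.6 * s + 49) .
Standard form: ωn²/(s²+2ζωn·s+ωn²) gives ωn=7, ζ=2.9.
Overdamped (ζ = 2.9 > 1)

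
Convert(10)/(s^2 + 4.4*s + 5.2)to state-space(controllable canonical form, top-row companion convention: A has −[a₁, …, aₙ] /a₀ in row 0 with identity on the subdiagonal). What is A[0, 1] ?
Reachable canonical form for den = s^2 + 4.4*s + 5.2: top row of A = -[a₁,a₂,...,aₙ]/a₀, ones on the subdiagonal, zeros elsewhere.
A = [[-4.4, -5.2], [1, 0]].
A[0,1] = -5.2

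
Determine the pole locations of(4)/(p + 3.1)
Set denominator = 0: p + 3.1 = 0 → Poles: -3.1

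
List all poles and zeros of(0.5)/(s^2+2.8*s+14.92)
Set denominator = 0: s^2 + 2.8*s + 14.92 = 0 → Poles: -1.4 + 3.6j, -1.4 - 3.6j
Numerator is a nonzero constant (0.5) → Zeros: none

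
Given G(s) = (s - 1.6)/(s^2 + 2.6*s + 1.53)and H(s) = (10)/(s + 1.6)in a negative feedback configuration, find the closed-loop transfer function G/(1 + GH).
Closed-loop T = G/(1+GH).
Numerator: G_num * H_den = s^2 - 2.56.
Denominator: G_den * H_den + G_num * H_num = (s^3 + 4.2*s^2 + 5.69*s + 2.448) + (10*s - 16) = s^3 + 4.2*s^2 + 15.69*s - 13.552.
T(s) = (s^2 - 2.56)/(s^3 + 4.2*s^2 + 15.69*s - 13.552)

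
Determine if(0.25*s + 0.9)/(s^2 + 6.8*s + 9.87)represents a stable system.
Denominator: s^2 + 6.8*s + 9.87 = (s + 4.7)(s + 2.1). Poles: -2.1, -4.7. All Re(p)<0: Yes (stable)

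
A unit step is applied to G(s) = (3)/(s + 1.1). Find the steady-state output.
FVT: lim_{t→∞} y(t) = lim_{s→0} s*Y(s) where Y(s) = G(s)/s.
= lim_{s→0} G(s) = G(0) = num(0)/den(0) = 3/1.1 = 2.727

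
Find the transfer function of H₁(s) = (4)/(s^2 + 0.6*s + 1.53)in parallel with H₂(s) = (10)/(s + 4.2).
Parallel: H = H₁ + H₂ = (n₁·d₂ + n₂·d₁)/(d₁·d₂).
n₁·d₂ = 4*s + 16.8. n₂·d₁ = 10*s^2 + 6*s + 15.3. Sum = 10*s^2 + 10*s + 32.1. d₁·d₂ = s^3 + 4.8*s^2 + 4.05*s + 6.426.
H(s) = (10*s^2 + 10*s + 32.1)/(s^3 + 4.8*s^2 + 4.05*s + 6.426)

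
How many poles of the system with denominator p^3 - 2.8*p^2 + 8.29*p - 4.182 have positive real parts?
p^3 - 2.8*p^2 + 8.29*p - 4.182 = (p - 0.6)(p^2 - 2.2*p + 6.97). Poles: 0.6, 1.1 + 2.4j, 1.1 - 2.4j. RHP poles (Re>0): 3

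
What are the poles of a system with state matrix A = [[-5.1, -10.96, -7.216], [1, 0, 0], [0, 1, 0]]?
Eigenvalues solve det(λI - A) = 0.
Characteristic polynomial: λ^3 + 5.1*λ^2 + 10.96*λ + 7.216 = 0.
Factor: (λ + 1.1)(λ^2 + 4*λ + 6.56) = 0.
Roots: -1.1, -2 + 1.6j, -2 - 1.6j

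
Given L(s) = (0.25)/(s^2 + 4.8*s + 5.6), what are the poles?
Set denominator = 0: s^2 + 4.8*s + 5.6 = (s + 2)(s + 2.8) = 0 → Poles: -2, -2.8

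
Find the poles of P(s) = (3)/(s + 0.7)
Set denominator = 0: s + 0.7 = 0 → Poles: -0.7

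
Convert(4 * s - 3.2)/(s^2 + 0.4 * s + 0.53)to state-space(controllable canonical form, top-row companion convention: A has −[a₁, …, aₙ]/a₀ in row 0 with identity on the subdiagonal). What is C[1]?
Reachable canonical form: C = numerator coefficients (right-aligned, zero-padded to length n).
num = 4*s - 3.2, C = [[4, -3.2]].
C[1] = -3.2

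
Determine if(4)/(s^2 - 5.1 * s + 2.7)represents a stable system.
Denominator: s^2 - 5.1*s + 2.7 = (s - 4.5)(s - 0.6). Poles: 0.6, 4.5. All Re(p)<0: No (unstable)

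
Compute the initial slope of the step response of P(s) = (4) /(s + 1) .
IVT: y'(0⁺) = lim_{s→∞} s²·Y(s) = lim_{s→∞} s·P(s).
deg(num) = 0, deg(den) = 1, relative degree = 1, so s·P(s) → (leading num)/(leading den) = 4/1 = 4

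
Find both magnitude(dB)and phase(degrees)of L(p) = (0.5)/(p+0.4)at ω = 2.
Substitute p = j*2: L(j2) = 0.0480769 - 0.240385j.
|L| = 20*log₁₀(sqrt(Re²+Im²)) = -12.21 dB.
∠L = atan2(Im, Re) = -78.69°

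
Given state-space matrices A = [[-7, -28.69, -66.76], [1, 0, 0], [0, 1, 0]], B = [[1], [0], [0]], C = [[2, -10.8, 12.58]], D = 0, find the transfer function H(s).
H(s) = C(sI - A)⁻¹B + D.
Characteristic polynomial det(sI - A) = s^3 + 7*s^2 + 28.69*s + 66.76.
Numerator from C·adj(sI-A)·B + D·det(sI-A) = 2*s^2 - 10.8*s + 12.58.
H(s) = (2*s^2 - 10.8*s + 12.58)/(s^3 + 7*s^2 + 28.69*s + 66.76)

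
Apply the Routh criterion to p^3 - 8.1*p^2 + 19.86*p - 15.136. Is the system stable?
Routh array:
p^3: [1, 19.86]; p^2: [-8.1, -15.136]; p^1: [17.9914]; p^0: [-15.136]
First column: [1, -8.1, 17.9914, -15.136]. Sign changes = 3.
No, unstable (3 RHP root(s))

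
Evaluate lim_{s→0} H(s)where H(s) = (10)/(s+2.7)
DC gain = H(0) = num(0)/den(0) = 10/2.7 = 3.704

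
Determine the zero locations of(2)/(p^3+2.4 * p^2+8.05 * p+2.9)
Numerator is a nonzero constant (2) → Zeros: none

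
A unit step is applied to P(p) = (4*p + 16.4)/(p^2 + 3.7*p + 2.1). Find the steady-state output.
FVT: lim_{t→∞} y(t) = lim_{p→0} p*Y(p) where Y(p) = P(p)/p.
= lim_{p→0} P(p) = P(0) = num(0)/den(0) = 16.4/2.1 = 7.81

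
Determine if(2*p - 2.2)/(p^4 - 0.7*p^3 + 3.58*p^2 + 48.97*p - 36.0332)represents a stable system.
Denominator: p^4 - 0.7*p^3 + 3.58*p^2 + 48.97*p - 36.0332 = (p - 0.7)(p + 3.4)(p^2 - 3.4*p + 15.14). Poles: -3.4, 0.7, 1.7 + 3.5j, 1.7 - 3.5j. All Re(p)<0: No (unstable)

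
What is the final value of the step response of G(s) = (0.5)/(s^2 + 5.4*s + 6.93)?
FVT: lim_{t→∞} y(t) = lim_{s→0} s*Y(s) where Y(s) = G(s)/s.
= lim_{s→0} G(s) = G(0) = num(0)/den(0) = 0.5/6.93 = 0.07215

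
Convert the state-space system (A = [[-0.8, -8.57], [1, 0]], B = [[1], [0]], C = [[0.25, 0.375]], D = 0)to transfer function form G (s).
G(s) = C(sI - A)⁻¹B + D.
Characteristic polynomial det(sI - A) = s^2 + 0.8*s + 8.57.
Numerator from C·adj(sI-A)·B + D·det(sI-A) = 0.25*s + 0.375.
G(s) = (0.25*s + 0.375)/(s^2 + 0.8*s + 8.57)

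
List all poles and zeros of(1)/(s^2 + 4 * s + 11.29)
Set denominator = 0: s^2 + 4*s + 11.29 = 0 → Poles: -2 + 2.7j, -2 - 2.7j
Numerator is a nonzero constant (1) → Zeros: none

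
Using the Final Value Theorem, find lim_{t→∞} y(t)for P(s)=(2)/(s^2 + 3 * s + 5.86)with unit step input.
FVT: lim_{t→∞} y(t) = lim_{s→0} s*Y(s) where Y(s) = P(s)/s.
= lim_{s→0} P(s) = P(0) = num(0)/den(0) = 2/5.86 = 0.3413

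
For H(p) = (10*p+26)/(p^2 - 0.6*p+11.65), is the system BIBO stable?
Denominator: p^2 - 0.6*p + 11.65. Poles: 0.3 + 3.4j, 0.3 - 3.4j. All Re(p)<0: No (unstable)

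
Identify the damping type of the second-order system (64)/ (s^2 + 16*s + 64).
Standard form: ωn²/(s²+2ζωn·s+ωn²) gives ωn=8, ζ=1.
Critically damped (ζ = 1)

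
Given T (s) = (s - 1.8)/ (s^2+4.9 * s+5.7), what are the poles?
Set denominator = 0: s^2 + 4.9*s + 5.7 = (s + 1.9)(s + 3) = 0 → Poles: -1.9, -3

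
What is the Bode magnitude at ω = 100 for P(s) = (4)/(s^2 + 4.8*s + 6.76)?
Substitute s = j*100: P(j100) = -0.000399349 - 1.91817e-05j.
|P(j100)| = sqrt(Re² + Im²) = 0.0003998.
20*log₁₀(0.0003998) = -67.96 dB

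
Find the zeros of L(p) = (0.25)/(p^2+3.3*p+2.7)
Numerator is a nonzero constant (0.25) → Zeros: none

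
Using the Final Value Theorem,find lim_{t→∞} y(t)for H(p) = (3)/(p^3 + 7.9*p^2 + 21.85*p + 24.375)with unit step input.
FVT: lim_{t→∞} y(t) = lim_{p→0} p*Y(p) where Y(p) = H(p)/p.
= lim_{p→0} H(p) = H(0) = num(0)/den(0) = 3/24.375 = 0.1231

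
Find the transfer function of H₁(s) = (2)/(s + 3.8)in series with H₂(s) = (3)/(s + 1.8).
Series: H = H₁ · H₂ = (n₁·n₂)/(d₁·d₂).
Num: n₁·n₂ = 6. Den: d₁·d₂ = s^2 + 5.6*s + 6.84.
H(s) = (6)/(s^2 + 5.6*s + 6.84)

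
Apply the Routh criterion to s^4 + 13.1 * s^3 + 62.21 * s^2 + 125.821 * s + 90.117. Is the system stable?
Routh array:
s^4: [1, 62.21, 90.117]; s^3: [13.1, 125.821]; s^2: [52.6053, 90.117]; s^1: [103.38]; s^0: [90.117]
First column: [1, 13.1, 52.6053, 103.38, 90.117]. Sign changes = 0.
Yes, stable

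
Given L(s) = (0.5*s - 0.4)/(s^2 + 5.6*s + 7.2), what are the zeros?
Set numerator = 0: 0.5*s - 0.4 = 0 → Zeros: 0.8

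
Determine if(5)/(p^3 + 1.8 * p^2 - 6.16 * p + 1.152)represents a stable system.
Denominator: p^3 + 1.8*p^2 - 6.16*p + 1.152 = (p - 1.6)(p + 3.6)(p - 0.2). Poles: -3.6, 0.2, 1.6. All Re(p)<0: No (unstable)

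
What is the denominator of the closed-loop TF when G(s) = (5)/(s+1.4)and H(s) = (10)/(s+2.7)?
Characteristic poly = G_den * H_den + G_num * H_num = (s^2 + 4.1*s + 3.78) + (50) = s^2 + 4.1*s + 53.78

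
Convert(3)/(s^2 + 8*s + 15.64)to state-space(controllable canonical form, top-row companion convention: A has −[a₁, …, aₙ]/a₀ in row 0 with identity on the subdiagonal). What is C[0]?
Reachable canonical form: C = numerator coefficients (right-aligned, zero-padded to length n).
num = 3, C = [[0, 3]].
C[0] = 0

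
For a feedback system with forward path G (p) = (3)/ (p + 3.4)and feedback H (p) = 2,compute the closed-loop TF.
Closed-loop T = G/(1+GH).
Numerator: G_num * H_den = 3.
Denominator: G_den * H_den + G_num * H_num = (p + 3.4) + (6) = p + 9.4.
T(p) = (3)/(p + 9.4)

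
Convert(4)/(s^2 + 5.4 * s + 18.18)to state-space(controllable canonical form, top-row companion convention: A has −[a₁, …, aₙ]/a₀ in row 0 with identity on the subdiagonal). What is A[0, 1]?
Reachable canonical form for den = s^2 + 5.4*s + 18.18: top row of A = -[a₁,a₂,...,aₙ]/a₀, ones on the subdiagonal, zeros elsewhere.
A = [[-5.4, -18.18], [1, 0]].
A[0,1] = -18.18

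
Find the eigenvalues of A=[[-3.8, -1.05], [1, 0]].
Eigenvalues solve det(λI - A) = 0.
Characteristic polynomial: λ^2 + 3.8*λ + 1.05 = 0.
Factor: (λ + 3.5)(λ + 0.3) = 0.
Roots: -0.3, -3.5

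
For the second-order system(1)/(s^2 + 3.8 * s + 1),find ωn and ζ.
Standard form: ωn²/(s²+2ζωn·s+ωn²).
const=1=ωn² → ωn=1, s coeff=3.8=2ζωn → ζ=1.9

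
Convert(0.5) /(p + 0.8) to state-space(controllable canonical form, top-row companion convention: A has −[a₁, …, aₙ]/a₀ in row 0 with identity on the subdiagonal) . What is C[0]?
Reachable canonical form: C = numerator coefficients (right-aligned, zero-padded to length n).
num = 0.5, C = [[0.5]].
C[0] = 0.5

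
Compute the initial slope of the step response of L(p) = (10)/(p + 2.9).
IVT: y'(0⁺) = lim_{p→∞} p²·Y(p) = lim_{p→∞} p·L(p).
deg(num) = 0, deg(den) = 1, relative degree = 1, so p·L(p) → (leading num)/(leading den) = 10/1 = 10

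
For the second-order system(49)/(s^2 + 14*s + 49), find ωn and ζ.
Standard form: ωn²/(s²+2ζωn·s+ωn²).
const=49=ωn² → ωn=7, s coeff=14=2ζωn → ζ=1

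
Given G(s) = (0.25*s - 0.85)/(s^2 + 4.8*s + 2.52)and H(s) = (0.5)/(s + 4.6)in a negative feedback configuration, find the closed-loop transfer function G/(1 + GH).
Closed-loop T = G/(1+GH).
Numerator: G_num * H_den = 0.25*s^2 + 0.3*s - 3.91.
Denominator: G_den * H_den + G_num * H_num = (s^3 + 9.4*s^2 + 24.6*s + 11.592) + (0.125*s - 0.425) = s^3 + 9.4*s^2 + 24.725*s + 11.167.
T(s) = (0.25*s^2 + 0.3*s - 3.91)/(s^3 + 9.4*s^2 + 24.725*s + 11.167)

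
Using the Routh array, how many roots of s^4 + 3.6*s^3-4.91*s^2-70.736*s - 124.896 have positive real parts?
Routh array:
s^4: [1, -4.91, -124.896]; s^3: [3.6, -70.736]; s^2: [14.7389, -124.896]; s^1: [-40.2299]; s^0: [-124.896]
First column: [1, 3.6, 14.7389, -40.2299, -124.896]. Sign changes = RHP roots = 1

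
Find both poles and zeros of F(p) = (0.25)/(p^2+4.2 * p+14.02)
Set denominator = 0: p^2 + 4.2*p + 14.02 = 0 → Poles: -2.1 + 3.1j, -2.1 - 3.1j
Numerator is a nonzero constant (0.25) → Zeros: none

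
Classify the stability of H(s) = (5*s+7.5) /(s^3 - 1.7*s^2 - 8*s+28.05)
Denominator: s^3 - 1.7*s^2 - 8*s + 28.05 = (s + 3.3)(s^2 - 5*s + 8.5). Poles: -3.3, 2.5 + 1.5j, 2.5 - 1.5j. Unstable (2 pole(s) in RHP)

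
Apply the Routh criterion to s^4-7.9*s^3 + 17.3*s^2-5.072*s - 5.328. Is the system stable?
Routh array:
s^4: [1, 17.3, -5.328]; s^3: [-7.9, -5.072]; s^2: [16.658, -5.328]; s^1: [-7.59879]; s^0: [-5.328]
First column: [1, -7.9, 16.658, -7.59879, -5.328]. Sign changes = 3.
No, unstable (3 RHP root(s))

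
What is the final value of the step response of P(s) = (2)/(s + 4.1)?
FVT: lim_{t→∞} y(t) = lim_{s→0} s*Y(s) where Y(s) = P(s)/s.
= lim_{s→0} P(s) = P(0) = num(0)/den(0) = 2/4.1 = 0.4878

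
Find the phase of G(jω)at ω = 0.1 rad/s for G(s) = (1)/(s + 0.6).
Substitute s = j*0.1: G(j0.1) = 1.62162 - 0.27027j.
∠G(j0.1) = atan2(Im, Re) = atan2(-0.27027, 1.62162) = -9.46°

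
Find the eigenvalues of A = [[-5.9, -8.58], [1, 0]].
Eigenvalues solve det(λI - A) = 0.
Characteristic polynomial: λ^2 + 5.9*λ + 8.58 = 0.
Factor: (λ + 3.3)(λ + 2.6) = 0.
Roots: -2.6, -3.3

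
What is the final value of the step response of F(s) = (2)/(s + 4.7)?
FVT: lim_{t→∞} y(t) = lim_{s→0} s*Y(s) where Y(s) = F(s)/s.
= lim_{s→0} F(s) = F(0) = num(0)/den(0) = 2/4.7 = 0.4255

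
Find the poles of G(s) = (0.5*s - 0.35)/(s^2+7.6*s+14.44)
Set denominator = 0: s^2 + 7.6*s + 14.44 = (s + 3.8)(s + 3.8) = 0 → Poles: -3.8, -3.8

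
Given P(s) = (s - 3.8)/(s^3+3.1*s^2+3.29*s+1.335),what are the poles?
Set denominator = 0: s^3 + 3.1*s^2 + 3.29*s + 1.335 = (s + 1.5)(s^2 + 1.6*s + 0.89) = 0 → Poles: -0.8 + 0.5j, -0.8 - 0.5j, -1.5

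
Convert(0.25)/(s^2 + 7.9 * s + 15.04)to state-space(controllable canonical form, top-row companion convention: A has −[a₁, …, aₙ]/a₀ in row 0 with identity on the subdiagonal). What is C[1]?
Reachable canonical form: C = numerator coefficients (right-aligned, zero-padded to length n).
num = 0.25, C = [[0, 0.25]].
C[1] = 0.25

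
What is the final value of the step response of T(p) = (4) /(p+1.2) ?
FVT: lim_{t→∞} y(t) = lim_{p→0} p*Y(p) where Y(p) = T(p)/p.
= lim_{p→0} T(p) = T(0) = num(0)/den(0) = 4/1.2 = 3.333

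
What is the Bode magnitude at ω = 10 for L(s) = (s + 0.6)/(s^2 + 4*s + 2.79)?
Substitute s = j*10: L(j10) = 0.0309213 - 0.0901466j.
|L(j10)| = sqrt(Re² + Im²) = 0.0953.
20*log₁₀(0.0953) = -20.42 dB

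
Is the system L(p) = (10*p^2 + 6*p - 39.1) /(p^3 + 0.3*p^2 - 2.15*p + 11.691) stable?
Denominator: p^3 + 0.3*p^2 - 2.15*p + 11.691 = (p + 2.7)(p^2 - 2.4*p + 4.33). Poles: -2.7, 1.2 + 1.7j, 1.2 - 1.7j. All Re(p)<0: No (unstable)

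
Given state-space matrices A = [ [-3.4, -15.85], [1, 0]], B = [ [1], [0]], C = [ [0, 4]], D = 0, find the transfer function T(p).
T(p) = C(pI - A)⁻¹B + D.
Characteristic polynomial det(pI - A) = p^2 + 3.4*p + 15.85.
Numerator from C·adj(pI-A)·B + D·det(pI-A) = 4.
T(p) = (4)/(p^2 + 3.4*p + 15.85)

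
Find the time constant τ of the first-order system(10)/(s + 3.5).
First-order system: τ = -1/pole. Pole = -3.5. τ = -1/(-3.5) = 0.2857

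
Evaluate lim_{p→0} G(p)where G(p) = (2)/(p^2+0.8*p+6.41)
DC gain = G(0) = num(0)/den(0) = 2/6.41 = 0.312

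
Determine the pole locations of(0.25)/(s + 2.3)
Set denominator = 0: s + 2.3 = 0 → Poles: -2.3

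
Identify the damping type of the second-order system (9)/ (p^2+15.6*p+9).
Standard form: ωn²/(p²+2ζωn·p+ωn²) gives ωn=3, ζ=2.6.
Overdamped (ζ = 2.6 > 1)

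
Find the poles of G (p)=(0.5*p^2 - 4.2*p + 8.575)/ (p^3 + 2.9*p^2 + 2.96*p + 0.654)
Set denominator = 0: p^3 + 2.9*p^2 + 2.96*p + 0.654 = (p + 0.3)(p^2 + 2.6*p + 2.18) = 0 → Poles: -0.3, -1.3 + 0.7j, -1.3 - 0.7j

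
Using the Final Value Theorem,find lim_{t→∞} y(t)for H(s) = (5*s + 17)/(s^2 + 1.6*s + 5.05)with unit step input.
FVT: lim_{t→∞} y(t) = lim_{s→0} s*Y(s) where Y(s) = H(s)/s.
= lim_{s→0} H(s) = H(0) = num(0)/den(0) = 17/5.05 = 3.366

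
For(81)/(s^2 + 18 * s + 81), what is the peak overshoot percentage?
Standard form: ωn²/(s²+2ζωn·s+ωn²) → ωn = 9, ζ = 1.
ζ ≥ 1, so the response is non-oscillatory: peak overshoot = 0%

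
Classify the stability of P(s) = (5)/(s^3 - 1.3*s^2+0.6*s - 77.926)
Denominator: s^3 - 1.3*s^2 + 0.6*s - 77.926 = (s - 4.7)(s^2 + 3.4*s + 16.58). Poles: -1.7 + 3.7j, -1.7 - 3.7j, 4.7. Unstable (1 pole(s) in RHP)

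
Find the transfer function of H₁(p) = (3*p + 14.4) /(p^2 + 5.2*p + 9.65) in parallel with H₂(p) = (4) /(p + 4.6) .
Parallel: H = H₁ + H₂ = (n₁·d₂ + n₂·d₁)/(d₁·d₂).
n₁·d₂ = 3*p^2 + 28.2*p + 66.24. n₂·d₁ = 4*p^2 + 20.8*p + 38.6. Sum = 7*p^2 + 49*p + 104.84. d₁·d₂ = p^3 + 9.8*p^2 + 33.57*p + 44.39.
H(p) = (7*p^2 + 49*p + 104.84)/(p^3 + 9.8*p^2 + 33.57*p + 44.39)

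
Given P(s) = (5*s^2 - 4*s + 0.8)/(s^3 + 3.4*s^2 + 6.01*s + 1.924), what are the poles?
Set denominator = 0: s^3 + 3.4*s^2 + 6.01*s + 1.924 = (s + 0.4)(s^2 + 3*s + 4.81) = 0 → Poles: -0.4, -1.5 + 1.6j, -1.5 - 1.6j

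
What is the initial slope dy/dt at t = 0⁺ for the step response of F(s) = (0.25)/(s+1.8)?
IVT: y'(0⁺) = lim_{s→∞} s²·Y(s) = lim_{s→∞} s·F(s).
deg(num) = 0, deg(den) = 1, relative degree = 1, so s·F(s) → (leading num)/(leading den) = 0.25/1 = 0.25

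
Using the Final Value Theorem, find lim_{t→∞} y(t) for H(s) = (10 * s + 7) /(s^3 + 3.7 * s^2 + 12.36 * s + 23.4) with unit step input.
FVT: lim_{t→∞} y(t) = lim_{s→0} s*Y(s) where Y(s) = H(s)/s.
= lim_{s→0} H(s) = H(0) = num(0)/den(0) = 7/23.4 = 0.2991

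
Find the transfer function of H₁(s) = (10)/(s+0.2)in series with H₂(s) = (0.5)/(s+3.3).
Series: H = H₁ · H₂ = (n₁·n₂)/(d₁·d₂).
Num: n₁·n₂ = 5. Den: d₁·d₂ = s^2 + 3.5*s + 0.66.
H(s) = (5)/(s^2 + 3.5*s + 0.66)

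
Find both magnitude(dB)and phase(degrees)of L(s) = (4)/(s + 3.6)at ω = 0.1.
Substitute s = j*0.1: L(j0.1) = 1.11025 - 0.0308404j.
|L| = 20*log₁₀(sqrt(Re²+Im²)) = 0.91 dB.
∠L = atan2(Im, Re) = -1.59°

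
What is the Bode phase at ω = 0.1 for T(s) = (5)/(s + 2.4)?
Substitute s = j*0.1: T(j0.1) = 2.07972 - 0.0866551j.
∠T(j0.1) = atan2(Im, Re) = atan2(-0.0866551, 2.07972) = -2.39°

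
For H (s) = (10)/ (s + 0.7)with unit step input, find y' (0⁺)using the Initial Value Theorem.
IVT: y'(0⁺) = lim_{s→∞} s²·Y(s) = lim_{s→∞} s·H(s).
deg(num) = 0, deg(den) = 1, relative degree = 1, so s·H(s) → (leading num)/(leading den) = 10/1 = 10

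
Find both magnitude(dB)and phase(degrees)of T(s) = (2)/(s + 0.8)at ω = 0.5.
Substitute s = j*0.5: T(j0.5) = 1.79775 - 1.1236j.
|T| = 20*log₁₀(sqrt(Re²+Im²)) = 6.53 dB.
∠T = atan2(Im, Re) = -32.01°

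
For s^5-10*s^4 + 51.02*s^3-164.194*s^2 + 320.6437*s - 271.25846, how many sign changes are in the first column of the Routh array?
Routh array:
s^5: [1, 51.02, 320.6437]; s^4: [-10, -164.194, -271.25846]; s^3: [34.6006, 293.518]; s^2: [-79.3637, -271.25846]; s^1: [175.256]; s^0: [-271.25846]
First column: [1, -10, 34.6006, -79.3637, 175.256, -271.25846]. Sign changes = 5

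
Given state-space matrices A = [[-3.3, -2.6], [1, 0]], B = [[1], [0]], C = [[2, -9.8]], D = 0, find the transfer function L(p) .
L(p) = C(pI - A)⁻¹B + D.
Characteristic polynomial det(pI - A) = p^2 + 3.3*p + 2.6.
Numerator from C·adj(pI-A)·B + D·det(pI-A) = 2*p - 9.8.
L(p) = (2*p - 9.8)/(p^2 + 3.3*p + 2.6)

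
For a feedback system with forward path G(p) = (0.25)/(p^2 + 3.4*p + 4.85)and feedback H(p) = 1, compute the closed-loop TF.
Closed-loop T = G/(1+GH).
Numerator: G_num * H_den = 0.25.
Denominator: G_den * H_den + G_num * H_num = (p^2 + 3.4*p + 4.85) + (0.25) = p^2 + 3.4*p + 5.1.
T(p) = (0.25)/(p^2 + 3.4*p + 5.1)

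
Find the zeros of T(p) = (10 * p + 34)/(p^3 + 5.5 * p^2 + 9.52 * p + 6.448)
Set numerator = 0: 10*p + 34 = 0 → Zeros: -3.4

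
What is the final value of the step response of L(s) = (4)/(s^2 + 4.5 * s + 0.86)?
FVT: lim_{t→∞} y(t) = lim_{s→0} s*Y(s) where Y(s) = L(s)/s.
= lim_{s→0} L(s) = L(0) = num(0)/den(0) = 4/0.86 = 4.651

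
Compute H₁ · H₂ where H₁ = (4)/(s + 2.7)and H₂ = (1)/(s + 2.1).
Series: H = H₁ · H₂ = (n₁·n₂)/(d₁·d₂).
Num: n₁·n₂ = 4. Den: d₁·d₂ = s^2 + 4.8*s + 5.67.
H(s) = (4)/(s^2 + 4.8*s + 5.67)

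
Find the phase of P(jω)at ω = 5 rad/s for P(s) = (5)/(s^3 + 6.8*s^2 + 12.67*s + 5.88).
Substitute s = j*5: P(j5) = -0.0266983 + 0.0100289j.
∠P(j5) = atan2(Im, Re) = atan2(0.0100289, -0.0266983) = 159.41° (principal value).
Summing the individual angle contributions Σ∠(j5 − zᵢ) − Σ∠(j5 − pₖ) over the 0 zero(s) and 3 pole(s), each followed continuously from ω = 0 (DC phase referenced to (−180°, 180°]), gives -200.59°, i.e. the principal value - 360°. Continuous Bode phase = -200.59°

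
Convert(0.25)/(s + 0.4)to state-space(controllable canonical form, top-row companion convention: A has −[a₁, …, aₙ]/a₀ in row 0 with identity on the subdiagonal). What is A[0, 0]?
Reachable canonical form for den = s + 0.4: top row of A = -[a₁,a₂,...,aₙ]/a₀, ones on the subdiagonal, zeros elsewhere.
A = [[-0.4]].
A[0,0] = -0.4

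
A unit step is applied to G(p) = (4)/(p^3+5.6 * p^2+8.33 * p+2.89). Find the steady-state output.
FVT: lim_{t→∞} y(t) = lim_{p→0} p*Y(p) where Y(p) = G(p)/p.
= lim_{p→0} G(p) = G(0) = num(0)/den(0) = 4/2.89 = 1.384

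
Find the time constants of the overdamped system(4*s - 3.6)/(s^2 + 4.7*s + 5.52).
Overdamped: real poles at -2.4, -2.3. τ = -1/pole → τ₁ = 0.4167, τ₂ = 0.4348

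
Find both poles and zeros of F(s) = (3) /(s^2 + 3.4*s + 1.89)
Set denominator = 0: s^2 + 3.4*s + 1.89 = (s + 0.7)(s + 2.7) = 0 → Poles: -0.7, -2.7
Numerator is a nonzero constant (3) → Zeros: none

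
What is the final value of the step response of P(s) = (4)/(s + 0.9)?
FVT: lim_{t→∞} y(t) = lim_{s→0} s*Y(s) where Y(s) = P(s)/s.
= lim_{s→0} P(s) = P(0) = num(0)/den(0) = 4/0.9 = 4.444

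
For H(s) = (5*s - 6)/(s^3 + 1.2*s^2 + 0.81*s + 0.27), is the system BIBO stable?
Denominator: s^3 + 1.2*s^2 + 0.81*s + 0.27 = (s + 0.6)(s^2 + 0.6*s + 0.45). Poles: -0.3 + 0.6j, -0.3 - 0.6j, -0.6. All Re(p)<0: Yes (stable)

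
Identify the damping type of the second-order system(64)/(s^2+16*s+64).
Standard form: ωn²/(s²+2ζωn·s+ωn²) gives ωn=8, ζ=1.
Critically damped (ζ = 1)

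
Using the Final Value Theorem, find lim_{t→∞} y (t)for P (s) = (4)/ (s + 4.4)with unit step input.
FVT: lim_{t→∞} y(t) = lim_{s→0} s*Y(s) where Y(s) = P(s)/s.
= lim_{s→0} P(s) = P(0) = num(0)/den(0) = 4/4.4 = 0.9091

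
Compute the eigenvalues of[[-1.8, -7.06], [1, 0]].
Eigenvalues solve det(λI - A) = 0.
Characteristic polynomial: λ^2 + 1.8*λ + 7.06 = 0.
Roots: -0.9 + 2.5j, -0.9 - 2.5j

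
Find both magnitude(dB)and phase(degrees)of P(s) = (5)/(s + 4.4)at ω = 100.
Substitute s = j*100: P(j100) = 0.00219575 - 0.0499034j.
|P| = 20*log₁₀(sqrt(Re²+Im²)) = -26.03 dB.
∠P = atan2(Im, Re) = -87.48°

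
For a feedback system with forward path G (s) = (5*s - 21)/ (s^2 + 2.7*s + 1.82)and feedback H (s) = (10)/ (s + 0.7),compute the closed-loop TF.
Closed-loop T = G/(1+GH).
Numerator: G_num * H_den = 5*s^2 - 17.5*s - 14.7.
Denominator: G_den * H_den + G_num * H_num = (s^3 + 3.4*s^2 + 3.71*s + 1.274) + (50*s - 210) = s^3 + 3.4*s^2 + 53.71*s - 208.726.
T(s) = (5*s^2 - 17.5*s - 14.7)/(s^3 + 3.4*s^2 + 53.71*s - 208.726)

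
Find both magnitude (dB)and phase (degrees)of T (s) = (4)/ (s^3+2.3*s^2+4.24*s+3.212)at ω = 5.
Substitute s = j*5: T(j5) = -0.0158255 + 0.0302588j.
|T| = 20*log₁₀(sqrt(Re²+Im²)) = -29.33 dB.
∠T = atan2(Im, Re) = 117.61° (principal value).
Summing the individual angle contributions Σ∠(j5 − zᵢ) − Σ∠(j5 − pₖ) over the 0 zero(s) and 3 pole(s), each followed continuously from ω = 0 (DC phase referenced to (−180°, 180°]), gives -242.39°, i.e. the principal value - 360°. Continuous Bode phase = -242.39°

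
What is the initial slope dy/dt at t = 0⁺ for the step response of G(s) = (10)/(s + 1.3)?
IVT: y'(0⁺) = lim_{s→∞} s²·Y(s) = lim_{s→∞} s·G(s).
deg(num) = 0, deg(den) = 1, relative degree = 1, so s·G(s) → (leading num)/(leading den) = 10/1 = 10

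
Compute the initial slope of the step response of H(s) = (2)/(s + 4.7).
IVT: y'(0⁺) = lim_{s→∞} s²·Y(s) = lim_{s→∞} s·H(s).
deg(num) = 0, deg(den) = 1, relative degree = 1, so s·H(s) → (leading num)/(leading den) = 2/1 = 2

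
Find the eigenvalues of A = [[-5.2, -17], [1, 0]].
Eigenvalues solve det(λI - A) = 0.
Characteristic polynomial: λ^2 + 5.2*λ + 17 = 0.
Roots: -2.6 + 3.2j, -2.6 - 3.2j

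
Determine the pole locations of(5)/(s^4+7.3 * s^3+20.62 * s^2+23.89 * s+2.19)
Set denominator = 0: s^4 + 7.3*s^3 + 20.62*s^2 + 23.89*s + 2.19 = (s + 3)(s + 0.1)(s^2 + 4.2*s + 7.3) = 0 → Poles: -0.1, -2.1 + 1.7j, -2.1 - 1.7j, -3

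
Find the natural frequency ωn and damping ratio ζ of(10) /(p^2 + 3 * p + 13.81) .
Underdamped: complex pole -1.5 + 3.4j. ωn = |pole| = 3.716, ζ = -Re(pole)/ωn = 0.4036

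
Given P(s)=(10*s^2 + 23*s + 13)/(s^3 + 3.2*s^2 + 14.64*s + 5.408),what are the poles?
Set denominator = 0: s^3 + 3.2*s^2 + 14.64*s + 5.408 = (s + 0.4)(s^2 + 2.8*s + 13.52) = 0 → Poles: -0.4, -1.4 + 3.4j, -1.4 - 3.4j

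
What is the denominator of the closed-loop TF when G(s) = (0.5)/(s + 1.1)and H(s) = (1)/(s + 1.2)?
Characteristic poly = G_den * H_den + G_num * H_num = (s^2 + 2.3*s + 1.32) + (0.5) = s^2 + 2.3*s + 1.82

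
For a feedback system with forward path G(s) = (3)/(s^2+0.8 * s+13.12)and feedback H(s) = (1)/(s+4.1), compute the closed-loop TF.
Closed-loop T = G/(1+GH).
Numerator: G_num * H_den = 3*s + 12.3.
Denominator: G_den * H_den + G_num * H_num = (s^3 + 4.9*s^2 + 16.4*s + 53.792) + (3) = s^3 + 4.9*s^2 + 16.4*s + 56.792.
T(s) = (3*s + 12.3)/(s^3 + 4.9*s^2 + 16.4*s + 56.792)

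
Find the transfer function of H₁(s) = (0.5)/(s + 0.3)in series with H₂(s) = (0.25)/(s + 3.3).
Series: H = H₁ · H₂ = (n₁·n₂)/(d₁·d₂).
Num: n₁·n₂ = 0.125. Den: d₁·d₂ = s^2 + 3.6*s + 0.99.
H(s) = (0.125)/(s^2 + 3.6*s + 0.99)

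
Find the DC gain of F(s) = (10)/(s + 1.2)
DC gain = F(0) = num(0)/den(0) = 10/1.2 = 8.333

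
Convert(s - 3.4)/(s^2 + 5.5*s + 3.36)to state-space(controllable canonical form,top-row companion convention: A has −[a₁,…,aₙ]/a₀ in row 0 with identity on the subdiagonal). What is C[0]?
Reachable canonical form: C = numerator coefficients (right-aligned, zero-padded to length n).
num = s - 3.4, C = [[1, -3.4]].
C[0] = 1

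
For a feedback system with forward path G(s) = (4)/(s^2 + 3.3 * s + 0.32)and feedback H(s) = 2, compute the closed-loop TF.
Closed-loop T = G/(1+GH).
Numerator: G_num * H_den = 4.
Denominator: G_den * H_den + G_num * H_num = (s^2 + 3.3*s + 0.32) + (8) = s^2 + 3.3*s + 8.32.
T(s) = (4)/(s^2 + 3.3*s + 8.32)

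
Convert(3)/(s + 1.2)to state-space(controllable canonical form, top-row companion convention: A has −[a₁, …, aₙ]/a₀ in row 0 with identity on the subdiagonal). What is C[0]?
Reachable canonical form: C = numerator coefficients (right-aligned, zero-padded to length n).
num = 3, C = [[3]].
C[0] = 3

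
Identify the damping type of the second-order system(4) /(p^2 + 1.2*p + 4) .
Standard form: ωn²/(p²+2ζωn·p+ωn²) gives ωn=2, ζ=0.3.
Underdamped (ζ = 0.3 < 1)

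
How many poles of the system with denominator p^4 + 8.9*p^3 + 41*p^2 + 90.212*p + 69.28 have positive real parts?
p^4 + 8.9*p^3 + 41*p^2 + 90.212*p + 69.28 = (p + 1.6)(p + 2.5)(p^2 + 4.8*p + 17.32). Poles: -1.6, -2.4 + 3.4j, -2.4 - 3.4j, -2.5. RHP poles (Re>0): 0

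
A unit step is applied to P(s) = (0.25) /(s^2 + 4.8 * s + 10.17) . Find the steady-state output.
FVT: lim_{t→∞} y(t) = lim_{s→0} s*Y(s) where Y(s) = P(s)/s.
= lim_{s→0} P(s) = P(0) = num(0)/den(0) = 0.25/10.17 = 0.02458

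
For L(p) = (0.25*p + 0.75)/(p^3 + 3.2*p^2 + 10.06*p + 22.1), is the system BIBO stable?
Denominator: p^3 + 3.2*p^2 + 10.06*p + 22.1 = (p + 2.6)(p^2 + 0.6*p + 8.5). Poles: -0.3 + 2.9j, -0.3 - 2.9j, -2.6. All Re(p)<0: Yes (stable)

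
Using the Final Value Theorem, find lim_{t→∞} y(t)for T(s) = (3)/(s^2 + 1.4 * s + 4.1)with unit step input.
FVT: lim_{t→∞} y(t) = lim_{s→0} s*Y(s) where Y(s) = T(s)/s.
= lim_{s→0} T(s) = T(0) = num(0)/den(0) = 3/4.1 = 0.7317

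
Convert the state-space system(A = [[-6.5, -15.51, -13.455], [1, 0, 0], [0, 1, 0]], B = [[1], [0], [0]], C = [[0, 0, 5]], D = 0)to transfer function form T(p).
T(p) = C(pI - A)⁻¹B + D.
Characteristic polynomial det(pI - A) = p^3 + 6.5*p^2 + 15.51*p + 13.455.
Numerator from C·adj(pI-A)·B + D·det(pI-A) = 5.
T(p) = (5)/(p^3 + 6.5*p^2 + 15.51*p + 13.455)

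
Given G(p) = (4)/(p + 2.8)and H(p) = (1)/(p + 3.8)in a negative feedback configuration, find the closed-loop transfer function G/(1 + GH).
Closed-loop T = G/(1+GH).
Numerator: G_num * H_den = 4*p + 15.2.
Denominator: G_den * H_den + G_num * H_num = (p^2 + 6.6*p + 10.64) + (4) = p^2 + 6.6*p + 14.64.
T(p) = (4*p + 15.2)/(p^2 + 6.6*p + 14.64)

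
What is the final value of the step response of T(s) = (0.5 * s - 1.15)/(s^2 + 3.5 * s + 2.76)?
FVT: lim_{t→∞} y(t) = lim_{s→0} s*Y(s) where Y(s) = T(s)/s.
= lim_{s→0} T(s) = T(0) = num(0)/den(0) = -1.15/2.76 = -0.4167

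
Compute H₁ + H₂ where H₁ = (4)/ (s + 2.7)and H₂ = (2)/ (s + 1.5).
Parallel: H = H₁ + H₂ = (n₁·d₂ + n₂·d₁)/(d₁·d₂).
n₁·d₂ = 4*s + 6. n₂·d₁ = 2*s + 5.4. Sum = 6*s + 11.4. d₁·d₂ = s^2 + 4.2*s + 4.05.
H(s) = (6*s + 11.4)/(s^2 + 4.2*s + 4.05)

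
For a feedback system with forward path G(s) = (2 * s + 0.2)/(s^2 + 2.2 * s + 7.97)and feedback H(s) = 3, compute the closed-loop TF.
Closed-loop T = G/(1+GH).
Numerator: G_num * H_den = 2*s + 0.2.
Denominator: G_den * H_den + G_num * H_num = (s^2 + 2.2*s + 7.97) + (6*s + 0.6) = s^2 + 8.2*s + 8.57.
T(s) = (2*s + 0.2)/(s^2 + 8.2*s + 8.57)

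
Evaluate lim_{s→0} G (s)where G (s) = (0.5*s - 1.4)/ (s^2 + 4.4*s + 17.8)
DC gain = G(0) = num(0)/den(0) = -1.4/17.8 = -0.07865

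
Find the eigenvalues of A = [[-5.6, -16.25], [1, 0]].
Eigenvalues solve det(λI - A) = 0.
Characteristic polynomial: λ^2 + 5.6*λ + 16.25 = 0.
Roots: -2.8 + 2.9j, -2.8 - 2.9j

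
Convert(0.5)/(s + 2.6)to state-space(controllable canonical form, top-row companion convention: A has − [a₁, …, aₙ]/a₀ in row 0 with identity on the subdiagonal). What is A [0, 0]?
Reachable canonical form for den = s + 2.6: top row of A = -[a₁,a₂,...,aₙ]/a₀, ones on the subdiagonal, zeros elsewhere.
A = [[-2.6]].
A[0,0] = -2.6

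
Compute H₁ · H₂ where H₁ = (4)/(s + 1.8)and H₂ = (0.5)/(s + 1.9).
Series: H = H₁ · H₂ = (n₁·n₂)/(d₁·d₂).
Num: n₁·n₂ = 2. Den: d₁·d₂ = s^2 + 3.7*s + 3.42.
H(s) = (2)/(s^2 + 3.7*s + 3.42)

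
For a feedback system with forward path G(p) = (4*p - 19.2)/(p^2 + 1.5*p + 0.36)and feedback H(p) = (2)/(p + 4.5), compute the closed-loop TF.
Closed-loop T = G/(1+GH).
Numerator: G_num * H_den = 4*p^2 - 1.2*p - 86.4.
Denominator: G_den * H_den + G_num * H_num = (p^3 + 6*p^2 + 7.11*p + 1.62) + (8*p - 38.4) = p^3 + 6*p^2 + 15.11*p - 36.78.
T(p) = (4*p^2 - 1.2*p - 86.4)/(p^3 + 6*p^2 + 15.11*p - 36.78)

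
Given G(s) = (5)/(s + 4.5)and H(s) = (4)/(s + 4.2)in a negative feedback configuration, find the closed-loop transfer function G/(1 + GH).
Closed-loop T = G/(1+GH).
Numerator: G_num * H_den = 5*s + 21.
Denominator: G_den * H_den + G_num * H_num = (s^2 + 8.7*s + 18.9) + (20) = s^2 + 8.7*s + 38.9.
T(s) = (5*s + 21)/(s^2 + 8.7*s + 38.9)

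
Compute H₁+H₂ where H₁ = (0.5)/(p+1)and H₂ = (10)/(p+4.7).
Parallel: H = H₁ + H₂ = (n₁·d₂ + n₂·d₁)/(d₁·d₂).
n₁·d₂ = 0.5*p + 2.35. n₂·d₁ = 10*p + 10. Sum = 10.5*p + 12.35. d₁·d₂ = p^2 + 5.7*p + 4.7.
H(p) = (10.5*p + 12.35)/(p^2 + 5.7*p + 4.7)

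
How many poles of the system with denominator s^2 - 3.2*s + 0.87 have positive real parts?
s^2 - 3.2*s + 0.87 = (s - 0.3)(s - 2.9). Poles: 0.3, 2.9. RHP poles (Re>0): 2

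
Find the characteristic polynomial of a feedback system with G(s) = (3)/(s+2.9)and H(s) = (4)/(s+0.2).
Characteristic poly = G_den * H_den + G_num * H_num = (s^2 + 3.1*s + 0.58) + (12) = s^2 + 3.1*s + 12.58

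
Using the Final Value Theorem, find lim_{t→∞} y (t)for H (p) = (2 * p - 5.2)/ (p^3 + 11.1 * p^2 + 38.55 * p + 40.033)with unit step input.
FVT: lim_{t→∞} y(t) = lim_{p→0} p*Y(p) where Y(p) = H(p)/p.
= lim_{p→0} H(p) = H(0) = num(0)/den(0) = -5.2/40.033 = -0.1299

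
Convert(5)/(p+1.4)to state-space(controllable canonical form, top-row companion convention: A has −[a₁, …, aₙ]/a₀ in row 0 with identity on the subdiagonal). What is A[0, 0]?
Reachable canonical form for den = p + 1.4: top row of A = -[a₁,a₂,...,aₙ]/a₀, ones on the subdiagonal, zeros elsewhere.
A = [[-1.4]].
A[0,0] = -1.4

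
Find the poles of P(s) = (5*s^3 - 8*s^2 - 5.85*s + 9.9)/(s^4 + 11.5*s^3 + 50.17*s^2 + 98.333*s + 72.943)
Set denominator = 0: s^4 + 11.5*s^3 + 50.17*s^2 + 98.333*s + 72.943 = (s + 2.6)(s + 3.1)(s^2 + 5.8*s + 9.05) = 0 → Poles: -2.6, -2.9 + 0.8j, -2.9 - 0.8j, -3.1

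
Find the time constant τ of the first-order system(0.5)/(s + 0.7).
First-order system: τ = -1/pole. Pole = -0.7. τ = -1/(-0.7) = 1.429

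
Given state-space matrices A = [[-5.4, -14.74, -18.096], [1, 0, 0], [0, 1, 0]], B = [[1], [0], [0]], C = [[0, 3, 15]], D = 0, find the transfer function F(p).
F(p) = C(pI - A)⁻¹B + D.
Characteristic polynomial det(pI - A) = p^3 + 5.4*p^2 + 14.74*p + 18.096.
Numerator from C·adj(pI-A)·B + D·det(pI-A) = 3*p + 15.
F(p) = (3*p + 15)/(p^3 + 5.4*p^2 + 14.74*p + 18.096)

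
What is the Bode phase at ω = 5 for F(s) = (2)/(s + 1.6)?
Substitute s = j*5: F(j5) = 0.11611 - 0.362845j.
∠F(j5) = atan2(Im, Re) = atan2(-0.362845, 0.11611) = -72.26°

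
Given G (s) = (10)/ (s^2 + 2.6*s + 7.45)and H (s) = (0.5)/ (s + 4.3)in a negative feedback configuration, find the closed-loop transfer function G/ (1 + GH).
Closed-loop T = G/(1+GH).
Numerator: G_num * H_den = 10*s + 43.
Denominator: G_den * H_den + G_num * H_num = (s^3 + 6.9*s^2 + 18.63*s + 32.035) + (5) = s^3 + 6.9*s^2 + 18.63*s + 37.035.
T(s) = (10*s + 43)/(s^3 + 6.9*s^2 + 18.63*s + 37.035)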